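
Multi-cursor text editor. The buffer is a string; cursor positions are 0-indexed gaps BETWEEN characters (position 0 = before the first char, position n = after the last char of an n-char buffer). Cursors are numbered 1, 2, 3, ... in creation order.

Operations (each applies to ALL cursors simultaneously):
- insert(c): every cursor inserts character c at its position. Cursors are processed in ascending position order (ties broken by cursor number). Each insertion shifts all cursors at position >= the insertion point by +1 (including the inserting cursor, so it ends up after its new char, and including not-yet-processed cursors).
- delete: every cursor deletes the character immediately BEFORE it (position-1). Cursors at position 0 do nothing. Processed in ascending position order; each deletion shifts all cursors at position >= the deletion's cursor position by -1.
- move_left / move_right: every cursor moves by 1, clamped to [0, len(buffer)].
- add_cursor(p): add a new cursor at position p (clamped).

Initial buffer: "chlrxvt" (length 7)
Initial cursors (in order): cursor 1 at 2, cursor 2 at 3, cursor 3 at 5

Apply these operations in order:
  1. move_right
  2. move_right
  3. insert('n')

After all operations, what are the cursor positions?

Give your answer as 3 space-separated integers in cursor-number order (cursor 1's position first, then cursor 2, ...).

After op 1 (move_right): buffer="chlrxvt" (len 7), cursors c1@3 c2@4 c3@6, authorship .......
After op 2 (move_right): buffer="chlrxvt" (len 7), cursors c1@4 c2@5 c3@7, authorship .......
After op 3 (insert('n')): buffer="chlrnxnvtn" (len 10), cursors c1@5 c2@7 c3@10, authorship ....1.2..3

Answer: 5 7 10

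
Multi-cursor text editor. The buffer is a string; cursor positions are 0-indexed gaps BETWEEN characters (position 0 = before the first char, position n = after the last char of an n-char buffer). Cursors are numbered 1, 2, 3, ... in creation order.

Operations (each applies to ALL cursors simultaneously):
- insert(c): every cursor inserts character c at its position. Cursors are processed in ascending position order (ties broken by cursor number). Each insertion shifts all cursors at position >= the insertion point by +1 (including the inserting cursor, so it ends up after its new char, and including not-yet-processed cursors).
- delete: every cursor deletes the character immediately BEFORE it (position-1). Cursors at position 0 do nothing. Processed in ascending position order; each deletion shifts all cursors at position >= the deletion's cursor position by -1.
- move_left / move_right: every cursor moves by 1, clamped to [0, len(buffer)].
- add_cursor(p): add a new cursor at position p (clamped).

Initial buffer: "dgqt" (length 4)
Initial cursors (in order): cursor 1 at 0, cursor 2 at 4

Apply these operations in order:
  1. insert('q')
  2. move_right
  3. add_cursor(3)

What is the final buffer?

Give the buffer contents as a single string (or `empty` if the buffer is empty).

Answer: qdgqtq

Derivation:
After op 1 (insert('q')): buffer="qdgqtq" (len 6), cursors c1@1 c2@6, authorship 1....2
After op 2 (move_right): buffer="qdgqtq" (len 6), cursors c1@2 c2@6, authorship 1....2
After op 3 (add_cursor(3)): buffer="qdgqtq" (len 6), cursors c1@2 c3@3 c2@6, authorship 1....2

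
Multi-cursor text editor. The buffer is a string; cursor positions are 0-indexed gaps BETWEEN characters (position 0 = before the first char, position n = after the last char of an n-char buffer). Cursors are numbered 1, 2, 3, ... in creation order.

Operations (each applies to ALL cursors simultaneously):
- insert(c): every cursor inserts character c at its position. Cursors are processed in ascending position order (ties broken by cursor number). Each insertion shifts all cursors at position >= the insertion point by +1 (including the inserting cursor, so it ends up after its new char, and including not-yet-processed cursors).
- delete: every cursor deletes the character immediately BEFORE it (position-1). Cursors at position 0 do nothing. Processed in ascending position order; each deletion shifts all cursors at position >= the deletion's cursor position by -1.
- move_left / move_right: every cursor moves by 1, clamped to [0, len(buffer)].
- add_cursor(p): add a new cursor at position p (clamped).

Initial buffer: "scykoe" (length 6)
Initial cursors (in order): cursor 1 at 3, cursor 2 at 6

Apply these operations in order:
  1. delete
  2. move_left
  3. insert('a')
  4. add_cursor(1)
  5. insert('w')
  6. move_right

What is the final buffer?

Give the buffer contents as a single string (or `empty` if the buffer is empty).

After op 1 (delete): buffer="scko" (len 4), cursors c1@2 c2@4, authorship ....
After op 2 (move_left): buffer="scko" (len 4), cursors c1@1 c2@3, authorship ....
After op 3 (insert('a')): buffer="sackao" (len 6), cursors c1@2 c2@5, authorship .1..2.
After op 4 (add_cursor(1)): buffer="sackao" (len 6), cursors c3@1 c1@2 c2@5, authorship .1..2.
After op 5 (insert('w')): buffer="swawckawo" (len 9), cursors c3@2 c1@4 c2@8, authorship .311..22.
After op 6 (move_right): buffer="swawckawo" (len 9), cursors c3@3 c1@5 c2@9, authorship .311..22.

Answer: swawckawo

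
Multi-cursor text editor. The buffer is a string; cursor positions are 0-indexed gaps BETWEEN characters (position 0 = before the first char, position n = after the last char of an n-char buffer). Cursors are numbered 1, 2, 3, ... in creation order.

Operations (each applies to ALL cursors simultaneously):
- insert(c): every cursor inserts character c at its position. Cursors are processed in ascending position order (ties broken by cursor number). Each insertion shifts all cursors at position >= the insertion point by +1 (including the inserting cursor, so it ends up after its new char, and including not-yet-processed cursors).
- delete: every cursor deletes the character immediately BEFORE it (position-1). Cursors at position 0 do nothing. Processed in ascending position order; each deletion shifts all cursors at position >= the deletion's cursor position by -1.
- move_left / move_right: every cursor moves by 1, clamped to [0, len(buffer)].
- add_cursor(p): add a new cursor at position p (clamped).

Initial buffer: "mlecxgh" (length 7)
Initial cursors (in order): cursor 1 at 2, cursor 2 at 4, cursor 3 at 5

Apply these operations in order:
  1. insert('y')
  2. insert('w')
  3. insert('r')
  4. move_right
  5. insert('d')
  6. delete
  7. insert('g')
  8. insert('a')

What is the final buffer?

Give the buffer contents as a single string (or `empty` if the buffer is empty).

Answer: mlywregacywrxgaywrggah

Derivation:
After op 1 (insert('y')): buffer="mlyecyxygh" (len 10), cursors c1@3 c2@6 c3@8, authorship ..1..2.3..
After op 2 (insert('w')): buffer="mlywecywxywgh" (len 13), cursors c1@4 c2@8 c3@11, authorship ..11..22.33..
After op 3 (insert('r')): buffer="mlywrecywrxywrgh" (len 16), cursors c1@5 c2@10 c3@14, authorship ..111..222.333..
After op 4 (move_right): buffer="mlywrecywrxywrgh" (len 16), cursors c1@6 c2@11 c3@15, authorship ..111..222.333..
After op 5 (insert('d')): buffer="mlywredcywrxdywrgdh" (len 19), cursors c1@7 c2@13 c3@18, authorship ..111.1.222.2333.3.
After op 6 (delete): buffer="mlywrecywrxywrgh" (len 16), cursors c1@6 c2@11 c3@15, authorship ..111..222.333..
After op 7 (insert('g')): buffer="mlywregcywrxgywrggh" (len 19), cursors c1@7 c2@13 c3@18, authorship ..111.1.222.2333.3.
After op 8 (insert('a')): buffer="mlywregacywrxgaywrggah" (len 22), cursors c1@8 c2@15 c3@21, authorship ..111.11.222.22333.33.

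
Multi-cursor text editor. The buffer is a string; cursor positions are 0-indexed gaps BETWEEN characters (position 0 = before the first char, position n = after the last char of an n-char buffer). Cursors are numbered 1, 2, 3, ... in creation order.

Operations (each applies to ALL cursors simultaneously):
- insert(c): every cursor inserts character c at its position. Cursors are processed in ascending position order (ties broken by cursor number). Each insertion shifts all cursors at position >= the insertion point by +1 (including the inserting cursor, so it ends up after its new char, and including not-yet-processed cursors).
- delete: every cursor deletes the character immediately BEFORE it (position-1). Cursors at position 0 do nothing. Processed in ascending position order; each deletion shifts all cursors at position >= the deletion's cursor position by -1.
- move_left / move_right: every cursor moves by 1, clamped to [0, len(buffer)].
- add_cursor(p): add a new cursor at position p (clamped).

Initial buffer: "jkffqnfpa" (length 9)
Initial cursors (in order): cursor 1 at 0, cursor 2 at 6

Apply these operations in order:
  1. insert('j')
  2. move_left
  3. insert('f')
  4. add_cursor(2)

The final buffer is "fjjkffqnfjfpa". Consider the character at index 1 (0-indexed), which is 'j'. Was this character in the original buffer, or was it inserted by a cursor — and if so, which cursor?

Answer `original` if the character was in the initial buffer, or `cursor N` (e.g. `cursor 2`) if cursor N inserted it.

Answer: cursor 1

Derivation:
After op 1 (insert('j')): buffer="jjkffqnjfpa" (len 11), cursors c1@1 c2@8, authorship 1......2...
After op 2 (move_left): buffer="jjkffqnjfpa" (len 11), cursors c1@0 c2@7, authorship 1......2...
After op 3 (insert('f')): buffer="fjjkffqnfjfpa" (len 13), cursors c1@1 c2@9, authorship 11......22...
After op 4 (add_cursor(2)): buffer="fjjkffqnfjfpa" (len 13), cursors c1@1 c3@2 c2@9, authorship 11......22...
Authorship (.=original, N=cursor N): 1 1 . . . . . . 2 2 . . .
Index 1: author = 1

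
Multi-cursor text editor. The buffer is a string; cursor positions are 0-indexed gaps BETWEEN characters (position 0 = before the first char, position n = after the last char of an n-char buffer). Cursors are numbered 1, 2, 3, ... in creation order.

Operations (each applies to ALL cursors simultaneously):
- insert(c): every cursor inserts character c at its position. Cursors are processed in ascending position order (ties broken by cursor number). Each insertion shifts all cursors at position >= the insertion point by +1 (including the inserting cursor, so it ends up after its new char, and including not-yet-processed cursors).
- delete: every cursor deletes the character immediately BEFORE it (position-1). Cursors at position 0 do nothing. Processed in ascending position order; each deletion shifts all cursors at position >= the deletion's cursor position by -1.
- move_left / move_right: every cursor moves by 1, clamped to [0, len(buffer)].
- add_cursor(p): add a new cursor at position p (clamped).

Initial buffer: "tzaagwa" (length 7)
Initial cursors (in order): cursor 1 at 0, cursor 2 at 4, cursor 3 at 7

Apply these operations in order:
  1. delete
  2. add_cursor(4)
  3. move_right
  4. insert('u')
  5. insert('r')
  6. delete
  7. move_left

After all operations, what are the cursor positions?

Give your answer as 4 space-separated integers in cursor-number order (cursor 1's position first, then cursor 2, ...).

After op 1 (delete): buffer="tzagw" (len 5), cursors c1@0 c2@3 c3@5, authorship .....
After op 2 (add_cursor(4)): buffer="tzagw" (len 5), cursors c1@0 c2@3 c4@4 c3@5, authorship .....
After op 3 (move_right): buffer="tzagw" (len 5), cursors c1@1 c2@4 c3@5 c4@5, authorship .....
After op 4 (insert('u')): buffer="tuzaguwuu" (len 9), cursors c1@2 c2@6 c3@9 c4@9, authorship .1...2.34
After op 5 (insert('r')): buffer="turzagurwuurr" (len 13), cursors c1@3 c2@8 c3@13 c4@13, authorship .11...22.3434
After op 6 (delete): buffer="tuzaguwuu" (len 9), cursors c1@2 c2@6 c3@9 c4@9, authorship .1...2.34
After op 7 (move_left): buffer="tuzaguwuu" (len 9), cursors c1@1 c2@5 c3@8 c4@8, authorship .1...2.34

Answer: 1 5 8 8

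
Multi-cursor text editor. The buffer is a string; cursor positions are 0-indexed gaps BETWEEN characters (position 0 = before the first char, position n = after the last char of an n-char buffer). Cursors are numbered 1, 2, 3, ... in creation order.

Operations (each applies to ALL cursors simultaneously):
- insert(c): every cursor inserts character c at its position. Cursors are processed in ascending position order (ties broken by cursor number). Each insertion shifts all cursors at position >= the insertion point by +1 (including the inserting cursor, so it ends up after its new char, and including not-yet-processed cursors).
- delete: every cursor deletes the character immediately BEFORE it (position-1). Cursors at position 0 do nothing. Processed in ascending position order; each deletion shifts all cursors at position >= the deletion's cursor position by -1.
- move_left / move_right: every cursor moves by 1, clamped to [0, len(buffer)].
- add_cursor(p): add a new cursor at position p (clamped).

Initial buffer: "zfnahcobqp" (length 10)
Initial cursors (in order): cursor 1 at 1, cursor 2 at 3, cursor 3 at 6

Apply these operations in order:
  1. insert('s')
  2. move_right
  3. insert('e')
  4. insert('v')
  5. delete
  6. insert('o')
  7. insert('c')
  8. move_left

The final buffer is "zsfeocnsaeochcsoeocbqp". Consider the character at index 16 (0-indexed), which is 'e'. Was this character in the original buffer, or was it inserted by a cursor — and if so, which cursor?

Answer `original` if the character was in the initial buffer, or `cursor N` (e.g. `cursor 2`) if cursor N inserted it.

Answer: cursor 3

Derivation:
After op 1 (insert('s')): buffer="zsfnsahcsobqp" (len 13), cursors c1@2 c2@5 c3@9, authorship .1..2...3....
After op 2 (move_right): buffer="zsfnsahcsobqp" (len 13), cursors c1@3 c2@6 c3@10, authorship .1..2...3....
After op 3 (insert('e')): buffer="zsfensaehcsoebqp" (len 16), cursors c1@4 c2@8 c3@13, authorship .1.1.2.2..3.3...
After op 4 (insert('v')): buffer="zsfevnsaevhcsoevbqp" (len 19), cursors c1@5 c2@10 c3@16, authorship .1.11.2.22..3.33...
After op 5 (delete): buffer="zsfensaehcsoebqp" (len 16), cursors c1@4 c2@8 c3@13, authorship .1.1.2.2..3.3...
After op 6 (insert('o')): buffer="zsfeonsaeohcsoeobqp" (len 19), cursors c1@5 c2@10 c3@16, authorship .1.11.2.22..3.33...
After op 7 (insert('c')): buffer="zsfeocnsaeochcsoeocbqp" (len 22), cursors c1@6 c2@12 c3@19, authorship .1.111.2.222..3.333...
After op 8 (move_left): buffer="zsfeocnsaeochcsoeocbqp" (len 22), cursors c1@5 c2@11 c3@18, authorship .1.111.2.222..3.333...
Authorship (.=original, N=cursor N): . 1 . 1 1 1 . 2 . 2 2 2 . . 3 . 3 3 3 . . .
Index 16: author = 3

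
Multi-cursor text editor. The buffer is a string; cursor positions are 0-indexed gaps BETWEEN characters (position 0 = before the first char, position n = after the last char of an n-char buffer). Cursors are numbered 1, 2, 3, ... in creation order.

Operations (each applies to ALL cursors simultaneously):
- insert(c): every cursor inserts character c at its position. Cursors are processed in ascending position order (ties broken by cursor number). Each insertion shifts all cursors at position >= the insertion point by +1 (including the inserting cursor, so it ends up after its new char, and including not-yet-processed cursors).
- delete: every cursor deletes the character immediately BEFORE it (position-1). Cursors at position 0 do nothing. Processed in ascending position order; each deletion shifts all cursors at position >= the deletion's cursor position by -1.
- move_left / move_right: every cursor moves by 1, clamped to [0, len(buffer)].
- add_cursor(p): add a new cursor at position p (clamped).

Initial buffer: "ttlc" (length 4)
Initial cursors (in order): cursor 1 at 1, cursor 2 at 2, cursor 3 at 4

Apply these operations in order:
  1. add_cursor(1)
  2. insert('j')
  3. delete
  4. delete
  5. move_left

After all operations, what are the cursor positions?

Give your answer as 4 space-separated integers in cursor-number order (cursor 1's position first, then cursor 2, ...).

Answer: 0 0 0 0

Derivation:
After op 1 (add_cursor(1)): buffer="ttlc" (len 4), cursors c1@1 c4@1 c2@2 c3@4, authorship ....
After op 2 (insert('j')): buffer="tjjtjlcj" (len 8), cursors c1@3 c4@3 c2@5 c3@8, authorship .14.2..3
After op 3 (delete): buffer="ttlc" (len 4), cursors c1@1 c4@1 c2@2 c3@4, authorship ....
After op 4 (delete): buffer="l" (len 1), cursors c1@0 c2@0 c4@0 c3@1, authorship .
After op 5 (move_left): buffer="l" (len 1), cursors c1@0 c2@0 c3@0 c4@0, authorship .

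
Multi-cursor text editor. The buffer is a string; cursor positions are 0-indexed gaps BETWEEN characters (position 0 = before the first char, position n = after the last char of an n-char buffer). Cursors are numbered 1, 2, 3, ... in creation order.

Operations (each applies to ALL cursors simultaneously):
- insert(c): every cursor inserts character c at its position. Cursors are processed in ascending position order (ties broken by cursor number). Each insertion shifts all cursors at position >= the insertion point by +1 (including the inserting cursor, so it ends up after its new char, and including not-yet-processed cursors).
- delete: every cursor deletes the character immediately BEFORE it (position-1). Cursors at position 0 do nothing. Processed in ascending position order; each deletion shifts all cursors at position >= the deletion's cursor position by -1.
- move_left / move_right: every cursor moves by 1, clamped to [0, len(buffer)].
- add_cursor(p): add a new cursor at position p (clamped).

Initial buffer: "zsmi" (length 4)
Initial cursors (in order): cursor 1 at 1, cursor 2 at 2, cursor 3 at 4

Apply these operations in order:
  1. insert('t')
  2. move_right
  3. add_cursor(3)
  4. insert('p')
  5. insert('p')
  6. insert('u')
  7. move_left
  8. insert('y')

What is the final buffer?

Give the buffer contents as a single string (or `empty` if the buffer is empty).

After op 1 (insert('t')): buffer="ztstmit" (len 7), cursors c1@2 c2@4 c3@7, authorship .1.2..3
After op 2 (move_right): buffer="ztstmit" (len 7), cursors c1@3 c2@5 c3@7, authorship .1.2..3
After op 3 (add_cursor(3)): buffer="ztstmit" (len 7), cursors c1@3 c4@3 c2@5 c3@7, authorship .1.2..3
After op 4 (insert('p')): buffer="ztspptmpitp" (len 11), cursors c1@5 c4@5 c2@8 c3@11, authorship .1.142.2.33
After op 5 (insert('p')): buffer="ztspppptmppitpp" (len 15), cursors c1@7 c4@7 c2@11 c3@15, authorship .1.14142.22.333
After op 6 (insert('u')): buffer="ztsppppuutmppuitppu" (len 19), cursors c1@9 c4@9 c2@14 c3@19, authorship .1.1414142.222.3333
After op 7 (move_left): buffer="ztsppppuutmppuitppu" (len 19), cursors c1@8 c4@8 c2@13 c3@18, authorship .1.1414142.222.3333
After op 8 (insert('y')): buffer="ztsppppuyyutmppyuitppyu" (len 23), cursors c1@10 c4@10 c2@16 c3@22, authorship .1.141411442.2222.33333

Answer: ztsppppuyyutmppyuitppyu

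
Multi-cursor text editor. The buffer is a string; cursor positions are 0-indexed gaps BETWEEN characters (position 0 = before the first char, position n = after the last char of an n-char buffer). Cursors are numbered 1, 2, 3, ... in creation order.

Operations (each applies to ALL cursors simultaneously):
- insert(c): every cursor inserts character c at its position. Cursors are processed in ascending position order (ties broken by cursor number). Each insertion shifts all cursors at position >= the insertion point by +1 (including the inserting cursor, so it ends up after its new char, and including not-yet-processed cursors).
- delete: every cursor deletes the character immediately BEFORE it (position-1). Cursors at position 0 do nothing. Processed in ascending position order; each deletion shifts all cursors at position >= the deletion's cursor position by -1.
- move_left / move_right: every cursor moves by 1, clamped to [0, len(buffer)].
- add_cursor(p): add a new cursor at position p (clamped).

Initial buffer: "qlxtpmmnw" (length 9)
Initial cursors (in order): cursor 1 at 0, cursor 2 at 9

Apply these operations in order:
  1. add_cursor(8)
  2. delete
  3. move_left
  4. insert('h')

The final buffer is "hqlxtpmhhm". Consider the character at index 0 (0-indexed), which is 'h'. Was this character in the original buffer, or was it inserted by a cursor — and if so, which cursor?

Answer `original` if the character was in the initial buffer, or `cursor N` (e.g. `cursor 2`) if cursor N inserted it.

Answer: cursor 1

Derivation:
After op 1 (add_cursor(8)): buffer="qlxtpmmnw" (len 9), cursors c1@0 c3@8 c2@9, authorship .........
After op 2 (delete): buffer="qlxtpmm" (len 7), cursors c1@0 c2@7 c3@7, authorship .......
After op 3 (move_left): buffer="qlxtpmm" (len 7), cursors c1@0 c2@6 c3@6, authorship .......
After op 4 (insert('h')): buffer="hqlxtpmhhm" (len 10), cursors c1@1 c2@9 c3@9, authorship 1......23.
Authorship (.=original, N=cursor N): 1 . . . . . . 2 3 .
Index 0: author = 1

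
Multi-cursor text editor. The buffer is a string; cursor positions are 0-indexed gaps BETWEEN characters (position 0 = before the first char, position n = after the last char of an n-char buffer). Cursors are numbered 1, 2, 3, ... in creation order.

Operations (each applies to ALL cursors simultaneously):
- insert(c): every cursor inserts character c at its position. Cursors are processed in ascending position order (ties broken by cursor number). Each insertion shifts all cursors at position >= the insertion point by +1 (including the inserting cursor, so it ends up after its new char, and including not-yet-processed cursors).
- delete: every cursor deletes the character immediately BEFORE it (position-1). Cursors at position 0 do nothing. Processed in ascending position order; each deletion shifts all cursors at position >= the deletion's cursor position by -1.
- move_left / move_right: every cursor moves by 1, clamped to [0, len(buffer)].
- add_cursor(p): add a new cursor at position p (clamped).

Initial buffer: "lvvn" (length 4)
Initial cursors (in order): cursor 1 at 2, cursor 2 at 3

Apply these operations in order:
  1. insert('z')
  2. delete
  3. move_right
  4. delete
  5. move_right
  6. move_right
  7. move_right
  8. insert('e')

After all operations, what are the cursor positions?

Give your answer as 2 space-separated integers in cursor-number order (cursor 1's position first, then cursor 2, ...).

Answer: 4 4

Derivation:
After op 1 (insert('z')): buffer="lvzvzn" (len 6), cursors c1@3 c2@5, authorship ..1.2.
After op 2 (delete): buffer="lvvn" (len 4), cursors c1@2 c2@3, authorship ....
After op 3 (move_right): buffer="lvvn" (len 4), cursors c1@3 c2@4, authorship ....
After op 4 (delete): buffer="lv" (len 2), cursors c1@2 c2@2, authorship ..
After op 5 (move_right): buffer="lv" (len 2), cursors c1@2 c2@2, authorship ..
After op 6 (move_right): buffer="lv" (len 2), cursors c1@2 c2@2, authorship ..
After op 7 (move_right): buffer="lv" (len 2), cursors c1@2 c2@2, authorship ..
After op 8 (insert('e')): buffer="lvee" (len 4), cursors c1@4 c2@4, authorship ..12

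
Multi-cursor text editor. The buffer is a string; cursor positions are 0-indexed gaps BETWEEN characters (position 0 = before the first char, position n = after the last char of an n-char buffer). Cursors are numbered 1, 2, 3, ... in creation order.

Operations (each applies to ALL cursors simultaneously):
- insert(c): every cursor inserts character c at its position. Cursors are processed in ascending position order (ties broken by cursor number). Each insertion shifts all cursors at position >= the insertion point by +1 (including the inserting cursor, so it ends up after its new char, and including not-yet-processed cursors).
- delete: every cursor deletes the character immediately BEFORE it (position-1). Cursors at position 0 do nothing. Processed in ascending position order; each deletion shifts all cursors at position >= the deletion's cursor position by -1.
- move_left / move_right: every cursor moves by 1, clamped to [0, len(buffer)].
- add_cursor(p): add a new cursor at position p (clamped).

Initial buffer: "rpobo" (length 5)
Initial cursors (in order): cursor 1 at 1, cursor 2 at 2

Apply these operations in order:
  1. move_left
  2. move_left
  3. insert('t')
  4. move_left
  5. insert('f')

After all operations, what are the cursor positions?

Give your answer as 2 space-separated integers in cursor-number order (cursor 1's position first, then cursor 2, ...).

After op 1 (move_left): buffer="rpobo" (len 5), cursors c1@0 c2@1, authorship .....
After op 2 (move_left): buffer="rpobo" (len 5), cursors c1@0 c2@0, authorship .....
After op 3 (insert('t')): buffer="ttrpobo" (len 7), cursors c1@2 c2@2, authorship 12.....
After op 4 (move_left): buffer="ttrpobo" (len 7), cursors c1@1 c2@1, authorship 12.....
After op 5 (insert('f')): buffer="tfftrpobo" (len 9), cursors c1@3 c2@3, authorship 1122.....

Answer: 3 3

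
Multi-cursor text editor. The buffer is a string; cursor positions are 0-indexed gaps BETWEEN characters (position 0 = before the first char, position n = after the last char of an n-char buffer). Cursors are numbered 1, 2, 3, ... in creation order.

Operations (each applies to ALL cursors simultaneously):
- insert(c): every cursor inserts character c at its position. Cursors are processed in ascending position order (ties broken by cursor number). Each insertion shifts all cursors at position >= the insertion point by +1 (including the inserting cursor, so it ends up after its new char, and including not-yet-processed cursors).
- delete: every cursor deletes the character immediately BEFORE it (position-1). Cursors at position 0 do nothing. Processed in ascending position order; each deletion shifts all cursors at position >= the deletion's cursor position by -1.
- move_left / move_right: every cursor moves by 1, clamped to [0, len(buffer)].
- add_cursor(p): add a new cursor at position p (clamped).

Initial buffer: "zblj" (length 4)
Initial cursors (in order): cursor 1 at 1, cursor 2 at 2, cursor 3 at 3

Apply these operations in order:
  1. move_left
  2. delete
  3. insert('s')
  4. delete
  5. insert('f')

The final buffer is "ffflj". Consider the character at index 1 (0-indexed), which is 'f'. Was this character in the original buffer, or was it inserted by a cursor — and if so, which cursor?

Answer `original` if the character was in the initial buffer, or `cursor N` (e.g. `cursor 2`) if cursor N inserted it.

After op 1 (move_left): buffer="zblj" (len 4), cursors c1@0 c2@1 c3@2, authorship ....
After op 2 (delete): buffer="lj" (len 2), cursors c1@0 c2@0 c3@0, authorship ..
After op 3 (insert('s')): buffer="ssslj" (len 5), cursors c1@3 c2@3 c3@3, authorship 123..
After op 4 (delete): buffer="lj" (len 2), cursors c1@0 c2@0 c3@0, authorship ..
After op 5 (insert('f')): buffer="ffflj" (len 5), cursors c1@3 c2@3 c3@3, authorship 123..
Authorship (.=original, N=cursor N): 1 2 3 . .
Index 1: author = 2

Answer: cursor 2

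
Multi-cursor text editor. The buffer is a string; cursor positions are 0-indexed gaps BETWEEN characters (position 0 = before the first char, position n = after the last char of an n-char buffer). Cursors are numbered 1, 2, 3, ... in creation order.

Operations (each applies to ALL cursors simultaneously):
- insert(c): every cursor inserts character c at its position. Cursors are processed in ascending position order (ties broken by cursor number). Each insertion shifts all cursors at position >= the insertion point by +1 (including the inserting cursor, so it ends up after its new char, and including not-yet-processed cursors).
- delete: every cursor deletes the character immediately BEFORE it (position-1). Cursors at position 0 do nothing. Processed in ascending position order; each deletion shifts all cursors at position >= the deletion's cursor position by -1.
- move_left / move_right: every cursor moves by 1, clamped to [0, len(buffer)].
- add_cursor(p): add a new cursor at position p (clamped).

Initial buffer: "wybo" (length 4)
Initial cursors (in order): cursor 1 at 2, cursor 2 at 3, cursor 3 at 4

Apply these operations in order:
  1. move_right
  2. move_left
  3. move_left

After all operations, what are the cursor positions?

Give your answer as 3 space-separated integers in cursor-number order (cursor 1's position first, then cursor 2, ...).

After op 1 (move_right): buffer="wybo" (len 4), cursors c1@3 c2@4 c3@4, authorship ....
After op 2 (move_left): buffer="wybo" (len 4), cursors c1@2 c2@3 c3@3, authorship ....
After op 3 (move_left): buffer="wybo" (len 4), cursors c1@1 c2@2 c3@2, authorship ....

Answer: 1 2 2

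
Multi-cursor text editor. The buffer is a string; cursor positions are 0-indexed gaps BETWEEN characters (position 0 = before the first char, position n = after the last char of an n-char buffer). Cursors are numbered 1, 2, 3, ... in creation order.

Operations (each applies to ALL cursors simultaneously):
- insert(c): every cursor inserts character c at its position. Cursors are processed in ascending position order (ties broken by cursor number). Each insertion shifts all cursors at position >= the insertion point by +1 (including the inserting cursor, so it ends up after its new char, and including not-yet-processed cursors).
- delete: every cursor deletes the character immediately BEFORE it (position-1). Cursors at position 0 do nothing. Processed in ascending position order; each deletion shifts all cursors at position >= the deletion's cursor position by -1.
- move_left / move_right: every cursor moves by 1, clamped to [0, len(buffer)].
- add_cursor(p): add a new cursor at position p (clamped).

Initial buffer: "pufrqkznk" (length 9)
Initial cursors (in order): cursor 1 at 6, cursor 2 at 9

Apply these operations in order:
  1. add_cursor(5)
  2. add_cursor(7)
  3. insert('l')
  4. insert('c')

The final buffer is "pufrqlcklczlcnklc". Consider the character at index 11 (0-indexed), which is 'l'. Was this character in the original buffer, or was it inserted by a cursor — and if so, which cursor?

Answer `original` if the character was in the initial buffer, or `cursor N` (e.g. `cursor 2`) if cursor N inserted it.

Answer: cursor 4

Derivation:
After op 1 (add_cursor(5)): buffer="pufrqkznk" (len 9), cursors c3@5 c1@6 c2@9, authorship .........
After op 2 (add_cursor(7)): buffer="pufrqkznk" (len 9), cursors c3@5 c1@6 c4@7 c2@9, authorship .........
After op 3 (insert('l')): buffer="pufrqlklzlnkl" (len 13), cursors c3@6 c1@8 c4@10 c2@13, authorship .....3.1.4..2
After op 4 (insert('c')): buffer="pufrqlcklczlcnklc" (len 17), cursors c3@7 c1@10 c4@13 c2@17, authorship .....33.11.44..22
Authorship (.=original, N=cursor N): . . . . . 3 3 . 1 1 . 4 4 . . 2 2
Index 11: author = 4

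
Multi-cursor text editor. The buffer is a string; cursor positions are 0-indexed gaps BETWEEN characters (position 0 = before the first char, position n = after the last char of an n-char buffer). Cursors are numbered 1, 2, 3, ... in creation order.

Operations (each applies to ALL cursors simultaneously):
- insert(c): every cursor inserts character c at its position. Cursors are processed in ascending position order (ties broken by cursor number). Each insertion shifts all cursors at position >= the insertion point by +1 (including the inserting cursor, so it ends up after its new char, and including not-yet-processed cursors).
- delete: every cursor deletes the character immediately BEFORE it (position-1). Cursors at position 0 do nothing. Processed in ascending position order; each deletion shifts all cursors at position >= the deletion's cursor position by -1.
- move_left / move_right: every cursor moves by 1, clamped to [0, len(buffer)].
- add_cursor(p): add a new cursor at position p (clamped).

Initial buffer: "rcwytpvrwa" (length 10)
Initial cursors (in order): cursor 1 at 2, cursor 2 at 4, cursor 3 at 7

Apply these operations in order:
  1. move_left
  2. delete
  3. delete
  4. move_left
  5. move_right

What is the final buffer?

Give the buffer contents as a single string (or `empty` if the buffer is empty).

After op 1 (move_left): buffer="rcwytpvrwa" (len 10), cursors c1@1 c2@3 c3@6, authorship ..........
After op 2 (delete): buffer="cytvrwa" (len 7), cursors c1@0 c2@1 c3@3, authorship .......
After op 3 (delete): buffer="yvrwa" (len 5), cursors c1@0 c2@0 c3@1, authorship .....
After op 4 (move_left): buffer="yvrwa" (len 5), cursors c1@0 c2@0 c3@0, authorship .....
After op 5 (move_right): buffer="yvrwa" (len 5), cursors c1@1 c2@1 c3@1, authorship .....

Answer: yvrwa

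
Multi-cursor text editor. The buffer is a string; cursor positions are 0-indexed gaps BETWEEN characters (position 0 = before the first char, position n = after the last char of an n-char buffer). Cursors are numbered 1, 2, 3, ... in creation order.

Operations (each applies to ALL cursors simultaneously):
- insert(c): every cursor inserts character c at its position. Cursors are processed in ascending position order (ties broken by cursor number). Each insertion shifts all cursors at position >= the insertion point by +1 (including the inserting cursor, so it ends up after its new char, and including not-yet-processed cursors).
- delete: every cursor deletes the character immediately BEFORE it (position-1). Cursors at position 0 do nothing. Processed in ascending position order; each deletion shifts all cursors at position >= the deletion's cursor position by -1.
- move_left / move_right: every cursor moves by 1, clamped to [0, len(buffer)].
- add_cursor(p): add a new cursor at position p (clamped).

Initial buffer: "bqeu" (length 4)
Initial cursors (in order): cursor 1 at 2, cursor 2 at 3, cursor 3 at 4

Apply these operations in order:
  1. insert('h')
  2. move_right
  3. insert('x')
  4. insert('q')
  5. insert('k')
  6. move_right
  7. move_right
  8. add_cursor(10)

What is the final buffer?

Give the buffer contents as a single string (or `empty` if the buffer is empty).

After op 1 (insert('h')): buffer="bqhehuh" (len 7), cursors c1@3 c2@5 c3@7, authorship ..1.2.3
After op 2 (move_right): buffer="bqhehuh" (len 7), cursors c1@4 c2@6 c3@7, authorship ..1.2.3
After op 3 (insert('x')): buffer="bqhexhuxhx" (len 10), cursors c1@5 c2@8 c3@10, authorship ..1.12.233
After op 4 (insert('q')): buffer="bqhexqhuxqhxq" (len 13), cursors c1@6 c2@10 c3@13, authorship ..1.112.22333
After op 5 (insert('k')): buffer="bqhexqkhuxqkhxqk" (len 16), cursors c1@7 c2@12 c3@16, authorship ..1.1112.2223333
After op 6 (move_right): buffer="bqhexqkhuxqkhxqk" (len 16), cursors c1@8 c2@13 c3@16, authorship ..1.1112.2223333
After op 7 (move_right): buffer="bqhexqkhuxqkhxqk" (len 16), cursors c1@9 c2@14 c3@16, authorship ..1.1112.2223333
After op 8 (add_cursor(10)): buffer="bqhexqkhuxqkhxqk" (len 16), cursors c1@9 c4@10 c2@14 c3@16, authorship ..1.1112.2223333

Answer: bqhexqkhuxqkhxqk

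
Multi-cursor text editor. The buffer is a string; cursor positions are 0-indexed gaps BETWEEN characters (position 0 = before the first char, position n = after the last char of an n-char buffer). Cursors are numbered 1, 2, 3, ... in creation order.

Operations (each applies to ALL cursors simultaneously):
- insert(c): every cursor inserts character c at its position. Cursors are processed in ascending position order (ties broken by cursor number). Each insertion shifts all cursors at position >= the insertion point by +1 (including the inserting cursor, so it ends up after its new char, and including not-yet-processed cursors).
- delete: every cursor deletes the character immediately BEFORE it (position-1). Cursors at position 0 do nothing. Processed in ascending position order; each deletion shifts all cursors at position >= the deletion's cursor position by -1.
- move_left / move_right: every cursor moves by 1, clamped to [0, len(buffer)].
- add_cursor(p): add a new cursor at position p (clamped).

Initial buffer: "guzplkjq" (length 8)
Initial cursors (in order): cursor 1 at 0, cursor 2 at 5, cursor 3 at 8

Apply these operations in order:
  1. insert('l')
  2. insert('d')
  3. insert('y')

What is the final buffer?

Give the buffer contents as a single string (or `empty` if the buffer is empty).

After op 1 (insert('l')): buffer="lguzpllkjql" (len 11), cursors c1@1 c2@7 c3@11, authorship 1.....2...3
After op 2 (insert('d')): buffer="ldguzplldkjqld" (len 14), cursors c1@2 c2@9 c3@14, authorship 11.....22...33
After op 3 (insert('y')): buffer="ldyguzplldykjqldy" (len 17), cursors c1@3 c2@11 c3@17, authorship 111.....222...333

Answer: ldyguzplldykjqldy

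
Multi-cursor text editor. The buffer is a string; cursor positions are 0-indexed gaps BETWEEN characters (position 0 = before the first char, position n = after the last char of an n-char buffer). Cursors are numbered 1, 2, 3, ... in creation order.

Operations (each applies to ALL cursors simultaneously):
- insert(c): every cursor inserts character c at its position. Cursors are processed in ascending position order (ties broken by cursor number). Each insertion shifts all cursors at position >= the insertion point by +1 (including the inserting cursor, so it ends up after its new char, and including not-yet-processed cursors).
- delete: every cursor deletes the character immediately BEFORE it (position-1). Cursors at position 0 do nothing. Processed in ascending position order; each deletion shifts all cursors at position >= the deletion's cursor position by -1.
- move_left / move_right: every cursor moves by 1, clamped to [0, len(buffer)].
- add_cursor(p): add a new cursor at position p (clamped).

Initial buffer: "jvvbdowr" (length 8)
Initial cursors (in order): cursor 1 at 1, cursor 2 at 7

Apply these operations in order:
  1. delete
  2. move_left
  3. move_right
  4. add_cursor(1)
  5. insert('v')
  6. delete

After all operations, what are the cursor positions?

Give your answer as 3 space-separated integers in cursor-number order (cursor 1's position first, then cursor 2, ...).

Answer: 1 5 1

Derivation:
After op 1 (delete): buffer="vvbdor" (len 6), cursors c1@0 c2@5, authorship ......
After op 2 (move_left): buffer="vvbdor" (len 6), cursors c1@0 c2@4, authorship ......
After op 3 (move_right): buffer="vvbdor" (len 6), cursors c1@1 c2@5, authorship ......
After op 4 (add_cursor(1)): buffer="vvbdor" (len 6), cursors c1@1 c3@1 c2@5, authorship ......
After op 5 (insert('v')): buffer="vvvvbdovr" (len 9), cursors c1@3 c3@3 c2@8, authorship .13....2.
After op 6 (delete): buffer="vvbdor" (len 6), cursors c1@1 c3@1 c2@5, authorship ......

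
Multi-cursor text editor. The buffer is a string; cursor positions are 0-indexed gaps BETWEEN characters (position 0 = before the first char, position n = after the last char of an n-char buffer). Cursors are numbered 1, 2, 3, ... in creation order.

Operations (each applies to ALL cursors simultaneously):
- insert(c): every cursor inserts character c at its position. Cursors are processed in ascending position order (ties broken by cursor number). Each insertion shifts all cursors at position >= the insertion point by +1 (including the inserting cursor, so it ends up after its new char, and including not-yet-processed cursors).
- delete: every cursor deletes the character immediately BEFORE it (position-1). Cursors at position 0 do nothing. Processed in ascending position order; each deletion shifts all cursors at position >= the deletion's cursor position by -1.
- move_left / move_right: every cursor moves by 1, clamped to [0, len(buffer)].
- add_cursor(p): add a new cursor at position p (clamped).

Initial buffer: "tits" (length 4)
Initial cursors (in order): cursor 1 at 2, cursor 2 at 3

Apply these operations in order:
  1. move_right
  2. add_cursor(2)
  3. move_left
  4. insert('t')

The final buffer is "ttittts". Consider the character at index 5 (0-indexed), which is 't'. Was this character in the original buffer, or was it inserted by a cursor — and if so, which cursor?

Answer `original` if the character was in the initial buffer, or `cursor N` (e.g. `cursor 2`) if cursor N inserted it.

Answer: cursor 2

Derivation:
After op 1 (move_right): buffer="tits" (len 4), cursors c1@3 c2@4, authorship ....
After op 2 (add_cursor(2)): buffer="tits" (len 4), cursors c3@2 c1@3 c2@4, authorship ....
After op 3 (move_left): buffer="tits" (len 4), cursors c3@1 c1@2 c2@3, authorship ....
After op 4 (insert('t')): buffer="ttittts" (len 7), cursors c3@2 c1@4 c2@6, authorship .3.1.2.
Authorship (.=original, N=cursor N): . 3 . 1 . 2 .
Index 5: author = 2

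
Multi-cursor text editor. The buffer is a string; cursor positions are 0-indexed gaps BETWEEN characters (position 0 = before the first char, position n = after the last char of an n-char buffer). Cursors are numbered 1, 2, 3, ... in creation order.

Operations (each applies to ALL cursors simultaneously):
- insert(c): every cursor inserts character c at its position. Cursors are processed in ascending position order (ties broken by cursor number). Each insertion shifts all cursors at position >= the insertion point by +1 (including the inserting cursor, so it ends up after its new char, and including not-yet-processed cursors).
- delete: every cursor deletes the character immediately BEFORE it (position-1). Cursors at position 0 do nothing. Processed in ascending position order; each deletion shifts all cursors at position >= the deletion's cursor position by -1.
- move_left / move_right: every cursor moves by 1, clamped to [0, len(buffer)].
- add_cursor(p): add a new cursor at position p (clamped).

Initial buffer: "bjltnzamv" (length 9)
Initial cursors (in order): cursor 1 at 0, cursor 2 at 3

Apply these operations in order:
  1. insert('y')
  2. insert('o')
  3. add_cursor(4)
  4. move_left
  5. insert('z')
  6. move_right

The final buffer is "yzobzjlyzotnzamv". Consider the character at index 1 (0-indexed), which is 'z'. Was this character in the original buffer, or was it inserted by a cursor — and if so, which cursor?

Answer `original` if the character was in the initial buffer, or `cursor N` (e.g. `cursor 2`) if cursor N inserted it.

After op 1 (insert('y')): buffer="ybjlytnzamv" (len 11), cursors c1@1 c2@5, authorship 1...2......
After op 2 (insert('o')): buffer="yobjlyotnzamv" (len 13), cursors c1@2 c2@7, authorship 11...22......
After op 3 (add_cursor(4)): buffer="yobjlyotnzamv" (len 13), cursors c1@2 c3@4 c2@7, authorship 11...22......
After op 4 (move_left): buffer="yobjlyotnzamv" (len 13), cursors c1@1 c3@3 c2@6, authorship 11...22......
After op 5 (insert('z')): buffer="yzobzjlyzotnzamv" (len 16), cursors c1@2 c3@5 c2@9, authorship 111.3..222......
After op 6 (move_right): buffer="yzobzjlyzotnzamv" (len 16), cursors c1@3 c3@6 c2@10, authorship 111.3..222......
Authorship (.=original, N=cursor N): 1 1 1 . 3 . . 2 2 2 . . . . . .
Index 1: author = 1

Answer: cursor 1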